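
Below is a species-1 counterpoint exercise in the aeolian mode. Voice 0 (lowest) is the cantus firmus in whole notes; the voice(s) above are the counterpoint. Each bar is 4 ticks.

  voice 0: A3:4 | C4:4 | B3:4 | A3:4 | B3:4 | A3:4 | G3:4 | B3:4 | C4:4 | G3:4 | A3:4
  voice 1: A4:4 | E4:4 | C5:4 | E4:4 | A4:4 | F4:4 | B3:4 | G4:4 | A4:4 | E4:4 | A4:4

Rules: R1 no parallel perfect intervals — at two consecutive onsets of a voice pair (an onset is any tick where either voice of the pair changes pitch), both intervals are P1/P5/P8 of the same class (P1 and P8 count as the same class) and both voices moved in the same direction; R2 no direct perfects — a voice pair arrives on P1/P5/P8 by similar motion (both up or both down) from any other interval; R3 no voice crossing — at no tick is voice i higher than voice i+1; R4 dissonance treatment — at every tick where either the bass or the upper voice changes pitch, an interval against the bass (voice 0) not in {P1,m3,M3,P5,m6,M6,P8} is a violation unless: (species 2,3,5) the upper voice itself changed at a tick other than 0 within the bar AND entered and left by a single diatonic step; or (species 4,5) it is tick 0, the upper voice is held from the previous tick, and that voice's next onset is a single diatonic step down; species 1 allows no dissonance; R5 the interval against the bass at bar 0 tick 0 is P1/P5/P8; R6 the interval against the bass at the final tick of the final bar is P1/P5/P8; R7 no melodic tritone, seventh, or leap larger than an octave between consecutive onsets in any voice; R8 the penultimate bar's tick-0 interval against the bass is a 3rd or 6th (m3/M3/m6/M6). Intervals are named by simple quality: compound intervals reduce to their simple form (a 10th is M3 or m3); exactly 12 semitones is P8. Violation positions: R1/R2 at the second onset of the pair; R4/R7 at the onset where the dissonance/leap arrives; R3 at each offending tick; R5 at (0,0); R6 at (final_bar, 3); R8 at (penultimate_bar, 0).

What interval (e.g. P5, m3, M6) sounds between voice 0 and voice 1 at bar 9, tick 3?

voice 0=G3 voice 1=E4 -> M6

M6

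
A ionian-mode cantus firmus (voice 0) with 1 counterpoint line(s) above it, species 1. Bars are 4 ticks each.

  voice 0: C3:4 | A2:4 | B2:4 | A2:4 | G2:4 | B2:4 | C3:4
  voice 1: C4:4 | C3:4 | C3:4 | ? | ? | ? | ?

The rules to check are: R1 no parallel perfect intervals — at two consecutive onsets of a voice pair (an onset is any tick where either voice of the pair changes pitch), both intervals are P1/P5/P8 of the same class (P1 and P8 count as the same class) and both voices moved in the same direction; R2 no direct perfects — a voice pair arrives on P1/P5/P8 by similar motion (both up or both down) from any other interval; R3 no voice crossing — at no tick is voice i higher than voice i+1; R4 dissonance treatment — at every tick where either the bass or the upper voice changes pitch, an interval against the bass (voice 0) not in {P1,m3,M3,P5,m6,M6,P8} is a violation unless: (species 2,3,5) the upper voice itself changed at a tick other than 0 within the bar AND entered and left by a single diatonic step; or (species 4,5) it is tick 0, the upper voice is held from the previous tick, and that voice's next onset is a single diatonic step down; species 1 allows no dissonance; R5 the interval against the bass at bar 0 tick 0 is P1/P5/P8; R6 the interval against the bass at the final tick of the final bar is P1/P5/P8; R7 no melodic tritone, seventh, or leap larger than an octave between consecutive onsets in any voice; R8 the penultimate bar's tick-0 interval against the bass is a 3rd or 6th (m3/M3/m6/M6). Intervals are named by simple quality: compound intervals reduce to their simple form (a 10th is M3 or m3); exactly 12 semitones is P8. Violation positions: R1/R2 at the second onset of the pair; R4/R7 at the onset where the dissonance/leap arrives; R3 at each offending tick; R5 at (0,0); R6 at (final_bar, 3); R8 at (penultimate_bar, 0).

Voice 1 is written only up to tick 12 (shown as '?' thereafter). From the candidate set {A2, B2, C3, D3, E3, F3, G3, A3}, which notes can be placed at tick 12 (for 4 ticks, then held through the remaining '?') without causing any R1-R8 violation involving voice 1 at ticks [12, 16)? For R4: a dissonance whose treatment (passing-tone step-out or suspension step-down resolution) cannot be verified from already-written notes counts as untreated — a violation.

{A3, C3, E3, F3}

A2: violates R2
B2: violates R4
C3: legal
D3: violates R4
E3: legal
F3: legal
G3: violates R4
A3: legal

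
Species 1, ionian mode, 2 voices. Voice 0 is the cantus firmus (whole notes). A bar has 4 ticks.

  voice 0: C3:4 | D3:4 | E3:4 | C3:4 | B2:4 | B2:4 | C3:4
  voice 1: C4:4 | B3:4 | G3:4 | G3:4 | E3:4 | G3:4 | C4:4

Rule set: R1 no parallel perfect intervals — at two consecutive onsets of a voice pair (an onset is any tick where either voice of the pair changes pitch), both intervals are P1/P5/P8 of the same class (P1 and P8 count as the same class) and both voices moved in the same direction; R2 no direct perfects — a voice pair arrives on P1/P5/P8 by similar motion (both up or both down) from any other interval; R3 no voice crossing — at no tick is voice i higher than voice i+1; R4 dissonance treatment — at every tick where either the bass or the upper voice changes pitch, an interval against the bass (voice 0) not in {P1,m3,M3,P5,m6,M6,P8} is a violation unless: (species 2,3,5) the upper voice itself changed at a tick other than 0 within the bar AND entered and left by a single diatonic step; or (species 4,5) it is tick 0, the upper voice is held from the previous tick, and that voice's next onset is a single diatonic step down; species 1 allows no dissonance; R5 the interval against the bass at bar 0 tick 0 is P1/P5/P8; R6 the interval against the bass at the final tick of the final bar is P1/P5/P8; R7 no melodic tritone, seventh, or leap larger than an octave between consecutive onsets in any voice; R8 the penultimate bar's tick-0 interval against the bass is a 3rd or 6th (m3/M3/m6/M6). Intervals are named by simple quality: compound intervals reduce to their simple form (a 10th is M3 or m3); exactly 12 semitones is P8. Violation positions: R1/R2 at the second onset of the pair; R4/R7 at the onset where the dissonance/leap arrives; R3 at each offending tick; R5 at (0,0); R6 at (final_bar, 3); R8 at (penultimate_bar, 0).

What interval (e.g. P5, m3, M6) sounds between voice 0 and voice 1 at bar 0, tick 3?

voice 0=C3 voice 1=C4 -> P8

P8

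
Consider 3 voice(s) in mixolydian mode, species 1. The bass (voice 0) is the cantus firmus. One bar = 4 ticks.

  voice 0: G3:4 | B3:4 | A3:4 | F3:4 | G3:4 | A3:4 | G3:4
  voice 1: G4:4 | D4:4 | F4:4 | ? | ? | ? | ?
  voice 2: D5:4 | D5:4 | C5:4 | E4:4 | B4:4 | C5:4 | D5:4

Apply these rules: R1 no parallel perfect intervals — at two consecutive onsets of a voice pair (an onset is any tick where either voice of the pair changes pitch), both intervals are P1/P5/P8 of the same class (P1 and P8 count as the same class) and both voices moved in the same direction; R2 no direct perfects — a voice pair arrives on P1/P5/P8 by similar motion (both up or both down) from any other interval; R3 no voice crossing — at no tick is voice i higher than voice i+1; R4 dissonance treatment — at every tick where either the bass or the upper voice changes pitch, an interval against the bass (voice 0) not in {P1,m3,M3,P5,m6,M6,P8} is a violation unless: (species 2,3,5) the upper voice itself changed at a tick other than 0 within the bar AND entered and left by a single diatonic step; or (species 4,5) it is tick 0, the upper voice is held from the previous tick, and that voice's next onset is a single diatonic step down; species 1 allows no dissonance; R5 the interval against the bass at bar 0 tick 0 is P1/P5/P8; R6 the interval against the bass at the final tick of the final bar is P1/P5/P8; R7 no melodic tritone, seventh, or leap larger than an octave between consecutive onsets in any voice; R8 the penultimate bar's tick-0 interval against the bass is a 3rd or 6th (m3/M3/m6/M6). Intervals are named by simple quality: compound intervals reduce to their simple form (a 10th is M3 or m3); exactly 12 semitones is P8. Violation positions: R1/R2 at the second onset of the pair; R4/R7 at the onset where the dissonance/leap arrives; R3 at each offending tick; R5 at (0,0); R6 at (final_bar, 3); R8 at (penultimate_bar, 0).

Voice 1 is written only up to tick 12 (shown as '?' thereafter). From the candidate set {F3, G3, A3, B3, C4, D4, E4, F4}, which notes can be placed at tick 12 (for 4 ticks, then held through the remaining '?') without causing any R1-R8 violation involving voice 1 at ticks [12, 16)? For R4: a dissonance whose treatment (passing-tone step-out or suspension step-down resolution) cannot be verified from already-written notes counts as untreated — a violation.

F3: violates R2
G3: violates R4,R7
A3: violates R1
B3: violates R4,R7
C4: violates R2
D4: legal
E4: violates R2,R4
F4: violates R3

{D4}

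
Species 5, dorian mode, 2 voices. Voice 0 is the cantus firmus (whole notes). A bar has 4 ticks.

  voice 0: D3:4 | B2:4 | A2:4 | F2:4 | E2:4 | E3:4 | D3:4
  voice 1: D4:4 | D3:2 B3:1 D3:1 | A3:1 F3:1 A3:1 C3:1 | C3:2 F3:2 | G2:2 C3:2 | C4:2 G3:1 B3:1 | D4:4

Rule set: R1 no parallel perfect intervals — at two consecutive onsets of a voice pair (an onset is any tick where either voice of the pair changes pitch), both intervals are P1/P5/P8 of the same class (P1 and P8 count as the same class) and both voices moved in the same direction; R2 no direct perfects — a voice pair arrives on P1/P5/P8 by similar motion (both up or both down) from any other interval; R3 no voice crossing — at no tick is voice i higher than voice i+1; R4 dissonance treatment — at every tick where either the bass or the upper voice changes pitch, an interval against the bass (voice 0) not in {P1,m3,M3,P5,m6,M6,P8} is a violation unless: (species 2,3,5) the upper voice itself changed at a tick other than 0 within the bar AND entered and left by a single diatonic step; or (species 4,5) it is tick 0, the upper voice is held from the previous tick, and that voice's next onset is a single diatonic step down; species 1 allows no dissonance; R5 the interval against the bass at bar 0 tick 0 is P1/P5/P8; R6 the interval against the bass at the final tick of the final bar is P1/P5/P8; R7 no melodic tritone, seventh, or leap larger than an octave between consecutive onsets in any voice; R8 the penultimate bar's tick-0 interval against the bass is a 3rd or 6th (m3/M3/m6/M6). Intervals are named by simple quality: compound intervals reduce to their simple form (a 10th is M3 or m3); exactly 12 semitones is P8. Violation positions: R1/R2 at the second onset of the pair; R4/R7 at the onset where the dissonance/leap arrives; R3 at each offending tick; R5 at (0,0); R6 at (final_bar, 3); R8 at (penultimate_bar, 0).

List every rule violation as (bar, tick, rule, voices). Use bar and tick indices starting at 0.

bar 0: v0=D3 v1=D4 downbeat P8
bar 1: v0=B2 v1=D3 downbeat m3
bar 2: v0=A2 v1=A3 downbeat P8
bar 3: v0=F2 v1=C3 downbeat P5
bar 4: v0=E2 v1=G2 downbeat m3
bar 5: v0=E3 v1=C4 downbeat m6
bar 6: v0=D3 v1=D4 downbeat P8
  -> R7 @ bar 4 tick 0 v(1,): F3->G2 leap 10st

(4, 0, R7, (1,))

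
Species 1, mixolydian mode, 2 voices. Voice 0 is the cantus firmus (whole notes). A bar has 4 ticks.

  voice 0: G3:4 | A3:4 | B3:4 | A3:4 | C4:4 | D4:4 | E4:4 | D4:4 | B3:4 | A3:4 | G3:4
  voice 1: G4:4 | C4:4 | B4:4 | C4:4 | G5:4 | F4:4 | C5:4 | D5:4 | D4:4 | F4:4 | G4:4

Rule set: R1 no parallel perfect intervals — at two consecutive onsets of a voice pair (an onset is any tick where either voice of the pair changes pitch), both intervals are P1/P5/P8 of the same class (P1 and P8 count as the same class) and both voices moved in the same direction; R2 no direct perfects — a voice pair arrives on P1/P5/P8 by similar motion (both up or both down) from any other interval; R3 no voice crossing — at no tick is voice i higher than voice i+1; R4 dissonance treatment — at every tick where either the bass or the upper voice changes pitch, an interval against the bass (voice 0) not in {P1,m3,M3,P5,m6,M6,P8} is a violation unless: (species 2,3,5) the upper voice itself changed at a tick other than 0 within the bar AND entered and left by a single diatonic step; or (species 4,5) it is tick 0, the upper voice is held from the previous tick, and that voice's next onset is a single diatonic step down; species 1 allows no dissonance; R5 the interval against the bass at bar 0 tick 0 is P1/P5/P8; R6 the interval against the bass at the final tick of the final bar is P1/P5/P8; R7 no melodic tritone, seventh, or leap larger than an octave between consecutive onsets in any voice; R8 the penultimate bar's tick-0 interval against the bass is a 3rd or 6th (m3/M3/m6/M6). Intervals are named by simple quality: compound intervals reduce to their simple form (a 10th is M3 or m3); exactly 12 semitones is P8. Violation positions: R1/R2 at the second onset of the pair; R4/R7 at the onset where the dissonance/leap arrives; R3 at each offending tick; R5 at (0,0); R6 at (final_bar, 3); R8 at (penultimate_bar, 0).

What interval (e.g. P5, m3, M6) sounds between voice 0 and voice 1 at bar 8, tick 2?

m3

voice 0=B3 voice 1=D4 -> m3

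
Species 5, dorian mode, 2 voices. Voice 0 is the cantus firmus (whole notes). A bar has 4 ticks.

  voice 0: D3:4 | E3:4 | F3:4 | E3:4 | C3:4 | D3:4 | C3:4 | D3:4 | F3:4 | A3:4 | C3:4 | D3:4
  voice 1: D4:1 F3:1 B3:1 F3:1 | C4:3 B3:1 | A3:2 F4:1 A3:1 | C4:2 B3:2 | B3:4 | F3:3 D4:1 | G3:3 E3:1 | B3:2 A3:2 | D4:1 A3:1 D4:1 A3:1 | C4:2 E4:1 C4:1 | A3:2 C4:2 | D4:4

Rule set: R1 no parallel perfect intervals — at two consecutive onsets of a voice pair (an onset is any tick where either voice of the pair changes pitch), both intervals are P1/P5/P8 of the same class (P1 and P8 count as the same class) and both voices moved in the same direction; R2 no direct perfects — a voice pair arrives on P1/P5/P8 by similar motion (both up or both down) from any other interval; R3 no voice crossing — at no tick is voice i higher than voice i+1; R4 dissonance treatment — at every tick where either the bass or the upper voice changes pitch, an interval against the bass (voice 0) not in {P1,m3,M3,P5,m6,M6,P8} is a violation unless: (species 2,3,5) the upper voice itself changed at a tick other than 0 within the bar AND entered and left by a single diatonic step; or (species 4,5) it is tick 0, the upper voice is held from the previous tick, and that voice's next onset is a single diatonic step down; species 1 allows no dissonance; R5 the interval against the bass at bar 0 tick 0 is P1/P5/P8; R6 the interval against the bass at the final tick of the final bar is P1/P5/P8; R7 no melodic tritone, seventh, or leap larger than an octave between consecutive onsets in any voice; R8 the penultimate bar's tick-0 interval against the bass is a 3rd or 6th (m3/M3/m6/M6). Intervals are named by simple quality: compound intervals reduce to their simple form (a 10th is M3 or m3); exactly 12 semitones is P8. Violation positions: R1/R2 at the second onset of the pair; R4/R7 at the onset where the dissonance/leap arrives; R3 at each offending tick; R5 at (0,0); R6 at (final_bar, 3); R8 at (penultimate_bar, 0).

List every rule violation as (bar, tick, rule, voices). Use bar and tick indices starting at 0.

bar 0: v0=D3 v1=D4 downbeat P8
bar 1: v0=E3 v1=C4 downbeat m6
bar 2: v0=F3 v1=A3 downbeat M3
bar 3: v0=E3 v1=C4 downbeat m6
bar 4: v0=C3 v1=B3 downbeat M7
bar 5: v0=D3 v1=F3 downbeat m3
bar 6: v0=C3 v1=G3 downbeat P5
bar 7: v0=D3 v1=B3 downbeat M6
bar 8: v0=F3 v1=D4 downbeat M6
bar 9: v0=A3 v1=C4 downbeat m3
bar 10: v0=C3 v1=A3 downbeat M6
bar 11: v0=D3 v1=D4 downbeat P8
  -> R7 @ bar 0 tick 2 v(1,): F3->B3 leap 6st
  -> R7 @ bar 0 tick 3 v(1,): B3->F3 leap 6st
  -> R4 @ bar 4 tick 0 v(0, 1): C3/B3 M7 untreated
  -> R7 @ bar 5 tick 0 v(1,): B3->F3 leap 6st
  -> R2 @ bar 6 tick 0 v(0, 1): D3/D4 P8 -> C3/G3 P5 similar
  -> R1 @ bar 11 tick 0 v(0, 1): C3/C4 P8 -> D3/D4 P8 similar

(0, 2, R7, (1,))
(0, 3, R7, (1,))
(4, 0, R4, (0, 1))
(5, 0, R7, (1,))
(6, 0, R2, (0, 1))
(11, 0, R1, (0, 1))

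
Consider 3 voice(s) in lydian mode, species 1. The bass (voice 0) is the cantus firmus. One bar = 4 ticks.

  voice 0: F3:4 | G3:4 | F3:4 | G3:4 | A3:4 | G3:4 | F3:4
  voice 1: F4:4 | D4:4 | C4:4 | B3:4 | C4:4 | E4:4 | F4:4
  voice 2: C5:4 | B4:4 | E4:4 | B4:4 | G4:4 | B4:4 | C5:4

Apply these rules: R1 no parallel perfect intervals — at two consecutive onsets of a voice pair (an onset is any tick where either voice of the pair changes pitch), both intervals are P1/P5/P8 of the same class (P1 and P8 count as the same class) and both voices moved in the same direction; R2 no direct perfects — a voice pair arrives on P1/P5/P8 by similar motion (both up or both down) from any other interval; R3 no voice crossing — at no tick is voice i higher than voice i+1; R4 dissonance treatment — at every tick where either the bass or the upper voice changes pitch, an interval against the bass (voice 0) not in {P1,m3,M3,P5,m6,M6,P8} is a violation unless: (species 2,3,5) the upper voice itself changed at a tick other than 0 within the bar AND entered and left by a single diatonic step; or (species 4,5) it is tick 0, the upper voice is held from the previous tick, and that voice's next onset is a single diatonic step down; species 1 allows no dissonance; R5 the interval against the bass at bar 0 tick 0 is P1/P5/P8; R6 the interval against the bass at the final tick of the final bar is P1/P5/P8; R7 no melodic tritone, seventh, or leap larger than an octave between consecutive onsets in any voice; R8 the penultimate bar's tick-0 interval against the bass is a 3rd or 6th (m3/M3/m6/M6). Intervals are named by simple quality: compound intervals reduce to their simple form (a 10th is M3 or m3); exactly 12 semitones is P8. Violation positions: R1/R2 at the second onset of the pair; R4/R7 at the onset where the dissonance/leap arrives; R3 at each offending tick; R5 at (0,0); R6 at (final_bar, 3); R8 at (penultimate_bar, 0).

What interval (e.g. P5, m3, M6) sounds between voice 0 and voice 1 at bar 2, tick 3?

P5

voice 0=F3 voice 1=C4 -> P5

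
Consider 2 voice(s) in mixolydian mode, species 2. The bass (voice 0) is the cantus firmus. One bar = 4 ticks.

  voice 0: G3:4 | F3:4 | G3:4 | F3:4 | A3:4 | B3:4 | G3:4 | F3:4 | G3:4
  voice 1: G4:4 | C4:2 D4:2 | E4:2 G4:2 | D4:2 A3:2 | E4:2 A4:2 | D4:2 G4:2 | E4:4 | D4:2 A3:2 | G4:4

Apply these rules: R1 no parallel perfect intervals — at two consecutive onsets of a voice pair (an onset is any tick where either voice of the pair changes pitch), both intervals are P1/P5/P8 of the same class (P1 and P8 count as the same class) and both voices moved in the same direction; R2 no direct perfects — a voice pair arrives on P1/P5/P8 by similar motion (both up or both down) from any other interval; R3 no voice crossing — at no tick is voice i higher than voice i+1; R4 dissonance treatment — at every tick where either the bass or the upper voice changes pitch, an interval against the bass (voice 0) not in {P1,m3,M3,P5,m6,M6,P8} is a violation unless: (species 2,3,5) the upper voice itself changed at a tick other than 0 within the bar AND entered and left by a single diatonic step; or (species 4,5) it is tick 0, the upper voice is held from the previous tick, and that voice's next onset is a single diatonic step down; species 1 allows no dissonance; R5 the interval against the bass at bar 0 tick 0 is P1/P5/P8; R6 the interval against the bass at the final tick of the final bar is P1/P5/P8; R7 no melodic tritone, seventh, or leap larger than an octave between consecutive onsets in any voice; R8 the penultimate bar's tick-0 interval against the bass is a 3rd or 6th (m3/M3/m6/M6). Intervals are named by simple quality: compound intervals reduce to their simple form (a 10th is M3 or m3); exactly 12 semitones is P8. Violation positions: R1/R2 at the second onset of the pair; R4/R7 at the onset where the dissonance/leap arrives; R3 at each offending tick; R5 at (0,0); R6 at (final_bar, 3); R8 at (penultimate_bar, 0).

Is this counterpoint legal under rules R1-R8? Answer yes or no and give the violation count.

No (4 violations)

bar 0: v0=G3 v1=G4 (P8)
bar 1: v0=F3 v1=C4 (P5)
bar 2: v0=G3 v1=E4 (M6)
bar 3: v0=F3 v1=D4 (M6)
bar 4: v0=A3 v1=E4 (P5)
bar 5: v0=B3 v1=D4 (m3)
bar 6: v0=G3 v1=E4 (M6)
bar 7: v0=F3 v1=D4 (M6)
bar 8: v0=G3 v1=G4 (P8)
  R2 @ bar1.0: G3/G4 P8 -> F3/C4 P5 similar
  R2 @ bar4.0: F3/A3 M3 -> A3/E4 P5 similar
  R2 @ bar8.0: F3/A3 M3 -> G3/G4 P8 similar
  R7 @ bar8.0: A3->G4 leap 10st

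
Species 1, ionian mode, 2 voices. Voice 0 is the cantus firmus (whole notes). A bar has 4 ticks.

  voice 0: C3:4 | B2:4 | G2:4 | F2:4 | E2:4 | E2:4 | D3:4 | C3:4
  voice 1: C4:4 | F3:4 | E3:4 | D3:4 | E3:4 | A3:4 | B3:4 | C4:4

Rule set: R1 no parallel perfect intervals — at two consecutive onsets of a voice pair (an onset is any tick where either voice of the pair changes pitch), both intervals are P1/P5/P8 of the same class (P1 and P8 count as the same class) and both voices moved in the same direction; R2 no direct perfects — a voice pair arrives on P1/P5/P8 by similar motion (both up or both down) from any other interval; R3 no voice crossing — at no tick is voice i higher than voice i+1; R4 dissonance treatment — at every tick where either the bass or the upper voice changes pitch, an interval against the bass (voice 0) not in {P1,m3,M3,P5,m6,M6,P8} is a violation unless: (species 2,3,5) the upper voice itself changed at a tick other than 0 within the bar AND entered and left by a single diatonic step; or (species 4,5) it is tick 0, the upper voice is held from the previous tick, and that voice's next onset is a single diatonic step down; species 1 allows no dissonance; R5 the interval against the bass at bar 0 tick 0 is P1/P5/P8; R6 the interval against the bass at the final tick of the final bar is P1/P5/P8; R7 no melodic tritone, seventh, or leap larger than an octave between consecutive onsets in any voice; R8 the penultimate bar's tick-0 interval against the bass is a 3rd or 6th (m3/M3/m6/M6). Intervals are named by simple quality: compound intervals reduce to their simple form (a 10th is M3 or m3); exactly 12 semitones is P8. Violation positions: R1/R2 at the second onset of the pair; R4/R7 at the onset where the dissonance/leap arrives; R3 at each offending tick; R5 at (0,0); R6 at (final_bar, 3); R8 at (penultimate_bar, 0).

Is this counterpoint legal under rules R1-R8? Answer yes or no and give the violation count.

No (3 violations)

bar 0: v0=C3 v1=C4 (P8)
bar 1: v0=B2 v1=F3 (TT)
bar 2: v0=G2 v1=E3 (M6)
bar 3: v0=F2 v1=D3 (M6)
bar 4: v0=E2 v1=E3 (P8)
bar 5: v0=E2 v1=A3 (P4)
bar 6: v0=D3 v1=B3 (M6)
bar 7: v0=C3 v1=C4 (P8)
  R4 @ bar1.0: B2/F3 TT untreated
  R4 @ bar5.0: E2/A3 P4 untreated
  R7 @ bar6.0: E2->D3 leap 10st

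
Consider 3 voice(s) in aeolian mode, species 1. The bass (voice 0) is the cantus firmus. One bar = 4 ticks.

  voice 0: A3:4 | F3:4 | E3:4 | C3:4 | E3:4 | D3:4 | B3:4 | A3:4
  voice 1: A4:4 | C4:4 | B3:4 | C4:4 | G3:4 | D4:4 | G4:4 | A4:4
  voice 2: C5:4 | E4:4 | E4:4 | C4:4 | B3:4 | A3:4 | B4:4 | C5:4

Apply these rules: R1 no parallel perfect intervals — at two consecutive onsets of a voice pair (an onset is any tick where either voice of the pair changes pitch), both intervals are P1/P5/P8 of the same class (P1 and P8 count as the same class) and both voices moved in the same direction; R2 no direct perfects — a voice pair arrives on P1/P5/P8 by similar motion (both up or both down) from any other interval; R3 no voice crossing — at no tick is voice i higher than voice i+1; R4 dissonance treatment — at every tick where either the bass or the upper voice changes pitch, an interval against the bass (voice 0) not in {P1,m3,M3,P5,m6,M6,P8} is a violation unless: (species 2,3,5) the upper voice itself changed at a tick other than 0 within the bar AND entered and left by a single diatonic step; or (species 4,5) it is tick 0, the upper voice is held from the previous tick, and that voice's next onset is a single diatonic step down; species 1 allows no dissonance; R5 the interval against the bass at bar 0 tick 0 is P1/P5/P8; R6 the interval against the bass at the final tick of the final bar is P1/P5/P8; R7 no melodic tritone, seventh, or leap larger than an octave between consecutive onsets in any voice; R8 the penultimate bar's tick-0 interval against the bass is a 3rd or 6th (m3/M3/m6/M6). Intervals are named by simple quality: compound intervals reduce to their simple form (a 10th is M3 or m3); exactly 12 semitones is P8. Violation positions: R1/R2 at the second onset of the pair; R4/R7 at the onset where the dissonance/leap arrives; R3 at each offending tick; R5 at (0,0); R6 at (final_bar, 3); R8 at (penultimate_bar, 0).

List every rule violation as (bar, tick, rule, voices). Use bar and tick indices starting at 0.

(0, 0, R5, (0, 2))
(1, 0, R2, (0, 1))
(1, 0, R4, (0, 2))
(2, 0, R1, (0, 1))
(3, 0, R1, (0, 2))
(5, 0, R1, (0, 2))
(5, 0, R3, (1, 2))
(5, 1, R3, (1, 2))
(5, 2, R3, (1, 2))
(5, 3, R3, (1, 2))
(6, 0, R2, (0, 2))
(6, 0, R7, (2,))
(6, 0, R8, (0, 2))
(7, 3, R6, (0, 2))

bar 0: v0=A3 v1=A4 v2=C5 downbeat m3
bar 1: v0=F3 v1=C4 v2=E4 downbeat M7
bar 2: v0=E3 v1=B3 v2=E4 downbeat P8
bar 3: v0=C3 v1=C4 v2=C4 downbeat P8
bar 4: v0=E3 v1=G3 v2=B3 downbeat P5
bar 5: v0=D3 v1=D4 v2=A3 downbeat P5
bar 6: v0=B3 v1=G4 v2=B4 downbeat P8
bar 7: v0=A3 v1=A4 v2=C5 downbeat m3
  -> R5 @ bar 0 tick 0 v(0, 2): opens on m3
  -> R2 @ bar 1 tick 0 v(0, 1): A3/A4 P8 -> F3/C4 P5 similar
  -> R4 @ bar 1 tick 0 v(0, 2): F3/E4 M7 untreated
  -> R1 @ bar 2 tick 0 v(0, 1): F3/C4 P5 -> E3/B3 P5 similar
  -> R1 @ bar 3 tick 0 v(0, 2): E3/E4 P8 -> C3/C4 P8 similar
  -> R1 @ bar 5 tick 0 v(0, 2): E3/B3 P5 -> D3/A3 P5 similar
  -> R3 @ bar 5 tick 0 v(1, 2): D4 above A3
  -> R3 @ bar 5 tick 1 v(1, 2): D4 above A3
  -> R3 @ bar 5 tick 2 v(1, 2): D4 above A3
  -> R3 @ bar 5 tick 3 v(1, 2): D4 above A3
  -> R2 @ bar 6 tick 0 v(0, 2): D3/A3 P5 -> B3/B4 P8 similar
  -> R7 @ bar 6 tick 0 v(2,): A3->B4 leap 14st
  -> R8 @ bar 6 tick 0 v(0, 2): penult P8 not 3rd/6th
  -> R6 @ bar 7 tick 3 v(0, 2): closes on m3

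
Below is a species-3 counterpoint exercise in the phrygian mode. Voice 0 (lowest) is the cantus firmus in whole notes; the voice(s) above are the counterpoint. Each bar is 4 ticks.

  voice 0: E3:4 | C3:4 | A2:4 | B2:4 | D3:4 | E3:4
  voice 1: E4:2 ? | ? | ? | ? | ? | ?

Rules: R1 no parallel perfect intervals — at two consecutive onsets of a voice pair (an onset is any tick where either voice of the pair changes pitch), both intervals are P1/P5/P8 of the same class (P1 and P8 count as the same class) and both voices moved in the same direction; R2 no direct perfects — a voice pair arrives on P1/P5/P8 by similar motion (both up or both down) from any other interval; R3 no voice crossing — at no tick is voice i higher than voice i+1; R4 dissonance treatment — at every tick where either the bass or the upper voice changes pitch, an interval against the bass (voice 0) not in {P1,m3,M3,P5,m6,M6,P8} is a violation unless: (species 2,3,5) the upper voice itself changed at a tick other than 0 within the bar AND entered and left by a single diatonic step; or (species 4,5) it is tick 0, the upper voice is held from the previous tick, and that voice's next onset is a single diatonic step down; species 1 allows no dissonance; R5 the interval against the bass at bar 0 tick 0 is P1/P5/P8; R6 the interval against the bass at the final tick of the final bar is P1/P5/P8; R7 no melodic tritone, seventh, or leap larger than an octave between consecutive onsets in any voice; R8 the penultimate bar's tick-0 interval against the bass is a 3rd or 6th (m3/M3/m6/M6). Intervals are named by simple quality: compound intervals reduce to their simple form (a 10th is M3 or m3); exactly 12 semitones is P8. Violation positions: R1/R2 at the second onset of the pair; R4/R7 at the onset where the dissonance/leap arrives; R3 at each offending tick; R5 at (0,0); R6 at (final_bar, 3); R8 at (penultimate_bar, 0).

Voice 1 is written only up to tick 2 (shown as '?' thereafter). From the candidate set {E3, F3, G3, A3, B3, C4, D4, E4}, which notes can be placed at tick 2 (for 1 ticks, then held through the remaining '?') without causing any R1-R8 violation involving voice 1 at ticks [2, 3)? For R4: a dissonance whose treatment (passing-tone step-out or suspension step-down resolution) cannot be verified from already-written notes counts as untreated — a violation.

{B3, C4, E3, E4, G3}

E3: legal
F3: violates R4,R7
G3: legal
A3: violates R4
B3: legal
C4: legal
D4: violates R4
E4: legal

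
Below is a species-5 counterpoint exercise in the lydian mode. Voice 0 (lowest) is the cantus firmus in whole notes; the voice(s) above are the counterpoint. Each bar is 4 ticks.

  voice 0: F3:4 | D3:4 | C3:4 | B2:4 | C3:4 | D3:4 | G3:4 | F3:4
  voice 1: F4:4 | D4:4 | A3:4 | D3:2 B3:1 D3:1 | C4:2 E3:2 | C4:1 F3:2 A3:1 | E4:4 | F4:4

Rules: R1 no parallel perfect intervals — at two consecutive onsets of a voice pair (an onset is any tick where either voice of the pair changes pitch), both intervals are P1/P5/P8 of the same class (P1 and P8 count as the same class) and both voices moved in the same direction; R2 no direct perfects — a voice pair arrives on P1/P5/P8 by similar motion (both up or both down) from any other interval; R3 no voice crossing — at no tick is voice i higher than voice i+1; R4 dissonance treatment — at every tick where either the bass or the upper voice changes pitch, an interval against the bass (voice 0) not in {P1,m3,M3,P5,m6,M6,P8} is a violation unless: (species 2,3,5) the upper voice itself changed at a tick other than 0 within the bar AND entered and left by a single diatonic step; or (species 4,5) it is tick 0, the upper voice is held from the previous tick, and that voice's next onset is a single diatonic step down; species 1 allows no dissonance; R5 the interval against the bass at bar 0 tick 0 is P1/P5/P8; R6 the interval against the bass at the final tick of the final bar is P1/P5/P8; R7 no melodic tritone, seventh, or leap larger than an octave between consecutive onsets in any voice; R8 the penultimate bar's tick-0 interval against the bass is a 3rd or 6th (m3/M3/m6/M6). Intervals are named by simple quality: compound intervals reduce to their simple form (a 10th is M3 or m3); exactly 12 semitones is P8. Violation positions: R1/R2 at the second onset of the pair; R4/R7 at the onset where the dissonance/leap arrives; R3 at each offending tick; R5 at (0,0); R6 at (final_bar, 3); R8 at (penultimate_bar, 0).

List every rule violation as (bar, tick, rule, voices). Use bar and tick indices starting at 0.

bar 0: v0=F3 v1=F4 downbeat P8
bar 1: v0=D3 v1=D4 downbeat P8
bar 2: v0=C3 v1=A3 downbeat M6
bar 3: v0=B2 v1=D3 downbeat m3
bar 4: v0=C3 v1=C4 downbeat P8
bar 5: v0=D3 v1=C4 downbeat m7
bar 6: v0=G3 v1=E4 downbeat M6
bar 7: v0=F3 v1=F4 downbeat P8
  -> R1 @ bar 1 tick 0 v(0, 1): F3/F4 P8 -> D3/D4 P8 similar
  -> R2 @ bar 4 tick 0 v(0, 1): B2/D3 m3 -> C3/C4 P8 similar
  -> R7 @ bar 4 tick 0 v(1,): D3->C4 leap 10st
  -> R4 @ bar 5 tick 0 v(0, 1): D3/C4 m7 untreated

(1, 0, R1, (0, 1))
(4, 0, R2, (0, 1))
(4, 0, R7, (1,))
(5, 0, R4, (0, 1))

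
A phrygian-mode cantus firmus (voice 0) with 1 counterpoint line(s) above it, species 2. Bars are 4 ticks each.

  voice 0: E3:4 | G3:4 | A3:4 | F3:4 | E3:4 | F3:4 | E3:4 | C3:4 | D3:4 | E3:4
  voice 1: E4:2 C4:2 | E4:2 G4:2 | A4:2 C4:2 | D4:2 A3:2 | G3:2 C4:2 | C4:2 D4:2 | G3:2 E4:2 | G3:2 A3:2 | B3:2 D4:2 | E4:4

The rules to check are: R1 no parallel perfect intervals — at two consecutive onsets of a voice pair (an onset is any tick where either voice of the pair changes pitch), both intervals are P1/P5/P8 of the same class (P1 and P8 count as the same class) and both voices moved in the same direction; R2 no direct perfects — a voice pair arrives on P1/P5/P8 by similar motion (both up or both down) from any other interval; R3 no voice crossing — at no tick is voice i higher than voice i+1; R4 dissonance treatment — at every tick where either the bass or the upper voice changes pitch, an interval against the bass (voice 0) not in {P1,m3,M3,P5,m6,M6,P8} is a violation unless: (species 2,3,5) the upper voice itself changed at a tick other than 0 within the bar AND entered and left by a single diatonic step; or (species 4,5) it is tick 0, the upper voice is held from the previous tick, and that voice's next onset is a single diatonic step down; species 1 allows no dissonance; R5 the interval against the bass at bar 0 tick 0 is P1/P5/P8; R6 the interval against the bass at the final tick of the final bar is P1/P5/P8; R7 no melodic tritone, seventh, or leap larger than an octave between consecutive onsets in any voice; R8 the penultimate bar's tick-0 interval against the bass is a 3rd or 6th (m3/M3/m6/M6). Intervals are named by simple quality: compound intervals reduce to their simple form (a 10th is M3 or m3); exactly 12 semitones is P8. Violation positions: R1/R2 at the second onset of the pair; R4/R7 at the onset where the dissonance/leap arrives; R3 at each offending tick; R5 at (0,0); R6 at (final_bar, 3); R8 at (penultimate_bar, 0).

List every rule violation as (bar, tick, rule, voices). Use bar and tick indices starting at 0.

bar 0: v0=E3 v1=E4 downbeat P8
bar 1: v0=G3 v1=E4 downbeat M6
bar 2: v0=A3 v1=A4 downbeat P8
bar 3: v0=F3 v1=D4 downbeat M6
bar 4: v0=E3 v1=G3 downbeat m3
bar 5: v0=F3 v1=C4 downbeat P5
bar 6: v0=E3 v1=G3 downbeat m3
bar 7: v0=C3 v1=G3 downbeat P5
bar 8: v0=D3 v1=B3 downbeat M6
bar 9: v0=E3 v1=E4 downbeat P8
  -> R1 @ bar 2 tick 0 v(0, 1): G3/G4 P8 -> A3/A4 P8 similar
  -> R2 @ bar 7 tick 0 v(0, 1): E3/E4 P8 -> C3/G3 P5 similar
  -> R1 @ bar 9 tick 0 v(0, 1): D3/D4 P8 -> E3/E4 P8 similar

(2, 0, R1, (0, 1))
(7, 0, R2, (0, 1))
(9, 0, R1, (0, 1))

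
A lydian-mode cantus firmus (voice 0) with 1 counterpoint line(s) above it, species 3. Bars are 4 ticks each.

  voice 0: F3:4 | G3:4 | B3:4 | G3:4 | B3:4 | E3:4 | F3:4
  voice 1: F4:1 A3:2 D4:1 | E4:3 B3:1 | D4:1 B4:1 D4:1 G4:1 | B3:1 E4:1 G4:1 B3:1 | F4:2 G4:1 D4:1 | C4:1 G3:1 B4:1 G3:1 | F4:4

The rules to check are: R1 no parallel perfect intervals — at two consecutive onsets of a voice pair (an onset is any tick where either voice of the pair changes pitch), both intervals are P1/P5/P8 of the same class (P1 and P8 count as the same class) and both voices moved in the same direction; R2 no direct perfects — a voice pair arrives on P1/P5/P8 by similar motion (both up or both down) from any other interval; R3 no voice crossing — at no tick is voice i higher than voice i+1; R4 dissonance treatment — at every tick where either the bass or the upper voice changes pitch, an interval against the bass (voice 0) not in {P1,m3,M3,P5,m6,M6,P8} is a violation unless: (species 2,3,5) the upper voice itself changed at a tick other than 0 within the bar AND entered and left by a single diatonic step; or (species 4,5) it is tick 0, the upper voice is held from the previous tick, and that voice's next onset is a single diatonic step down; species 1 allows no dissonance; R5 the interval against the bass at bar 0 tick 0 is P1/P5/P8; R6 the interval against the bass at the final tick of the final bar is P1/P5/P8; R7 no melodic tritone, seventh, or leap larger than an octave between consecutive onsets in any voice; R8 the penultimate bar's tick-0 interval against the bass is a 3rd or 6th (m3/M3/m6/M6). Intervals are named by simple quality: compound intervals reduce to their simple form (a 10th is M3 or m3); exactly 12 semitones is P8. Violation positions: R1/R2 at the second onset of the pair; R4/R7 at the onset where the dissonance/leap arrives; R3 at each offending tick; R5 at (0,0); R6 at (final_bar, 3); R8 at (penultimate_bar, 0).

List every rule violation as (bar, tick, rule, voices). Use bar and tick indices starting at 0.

bar 0: v0=F3 v1=F4 downbeat P8
bar 1: v0=G3 v1=E4 downbeat M6
bar 2: v0=B3 v1=D4 downbeat m3
bar 3: v0=G3 v1=B3 downbeat M3
bar 4: v0=B3 v1=F4 downbeat TT
bar 5: v0=E3 v1=C4 downbeat m6
bar 6: v0=F3 v1=F4 downbeat P8
  -> R4 @ bar 4 tick 0 v(0, 1): B3/F4 TT untreated
  -> R7 @ bar 4 tick 0 v(1,): B3->F4 leap 6st
  -> R7 @ bar 5 tick 2 v(1,): G3->B4 leap 16st
  -> R7 @ bar 5 tick 3 v(1,): B4->G3 leap 16st
  -> R2 @ bar 6 tick 0 v(0, 1): E3/G3 m3 -> F3/F4 P8 similar
  -> R7 @ bar 6 tick 0 v(1,): G3->F4 leap 10st

(4, 0, R4, (0, 1))
(4, 0, R7, (1,))
(5, 2, R7, (1,))
(5, 3, R7, (1,))
(6, 0, R2, (0, 1))
(6, 0, R7, (1,))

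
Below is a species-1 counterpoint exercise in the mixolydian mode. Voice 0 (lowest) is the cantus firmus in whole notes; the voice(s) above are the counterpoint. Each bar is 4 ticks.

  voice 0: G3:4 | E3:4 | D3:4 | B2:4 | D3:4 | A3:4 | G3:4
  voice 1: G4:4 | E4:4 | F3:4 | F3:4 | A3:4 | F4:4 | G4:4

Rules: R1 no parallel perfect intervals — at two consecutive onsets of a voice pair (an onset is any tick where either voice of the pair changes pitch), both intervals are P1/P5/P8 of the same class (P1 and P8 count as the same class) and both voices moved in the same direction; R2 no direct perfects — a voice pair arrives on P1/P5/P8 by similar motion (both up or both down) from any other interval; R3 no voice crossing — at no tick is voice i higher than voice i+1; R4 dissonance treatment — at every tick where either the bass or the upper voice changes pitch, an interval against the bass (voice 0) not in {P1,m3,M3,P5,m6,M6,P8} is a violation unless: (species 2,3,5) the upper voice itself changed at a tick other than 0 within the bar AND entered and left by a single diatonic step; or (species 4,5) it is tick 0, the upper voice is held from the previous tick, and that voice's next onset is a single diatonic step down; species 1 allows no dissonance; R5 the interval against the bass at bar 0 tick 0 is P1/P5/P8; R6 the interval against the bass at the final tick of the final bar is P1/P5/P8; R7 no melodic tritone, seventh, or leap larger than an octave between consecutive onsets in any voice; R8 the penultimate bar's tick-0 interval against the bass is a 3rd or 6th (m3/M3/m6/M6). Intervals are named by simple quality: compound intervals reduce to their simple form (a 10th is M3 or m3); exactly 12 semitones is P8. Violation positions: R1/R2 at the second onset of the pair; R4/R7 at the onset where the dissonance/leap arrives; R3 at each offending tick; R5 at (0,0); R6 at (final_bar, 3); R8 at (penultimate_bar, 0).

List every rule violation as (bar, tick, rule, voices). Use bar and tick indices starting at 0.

bar 0: v0=G3 v1=G4 downbeat P8
bar 1: v0=E3 v1=E4 downbeat P8
bar 2: v0=D3 v1=F3 downbeat m3
bar 3: v0=B2 v1=F3 downbeat TT
bar 4: v0=D3 v1=A3 downbeat P5
bar 5: v0=A3 v1=F4 downbeat m6
bar 6: v0=G3 v1=G4 downbeat P8
  -> R1 @ bar 1 tick 0 v(0, 1): G3/G4 P8 -> E3/E4 P8 similar
  -> R7 @ bar 2 tick 0 v(1,): E4->F3 leap 11st
  -> R4 @ bar 3 tick 0 v(0, 1): B2/F3 TT untreated
  -> R2 @ bar 4 tick 0 v(0, 1): B2/F3 TT -> D3/A3 P5 similar

(1, 0, R1, (0, 1))
(2, 0, R7, (1,))
(3, 0, R4, (0, 1))
(4, 0, R2, (0, 1))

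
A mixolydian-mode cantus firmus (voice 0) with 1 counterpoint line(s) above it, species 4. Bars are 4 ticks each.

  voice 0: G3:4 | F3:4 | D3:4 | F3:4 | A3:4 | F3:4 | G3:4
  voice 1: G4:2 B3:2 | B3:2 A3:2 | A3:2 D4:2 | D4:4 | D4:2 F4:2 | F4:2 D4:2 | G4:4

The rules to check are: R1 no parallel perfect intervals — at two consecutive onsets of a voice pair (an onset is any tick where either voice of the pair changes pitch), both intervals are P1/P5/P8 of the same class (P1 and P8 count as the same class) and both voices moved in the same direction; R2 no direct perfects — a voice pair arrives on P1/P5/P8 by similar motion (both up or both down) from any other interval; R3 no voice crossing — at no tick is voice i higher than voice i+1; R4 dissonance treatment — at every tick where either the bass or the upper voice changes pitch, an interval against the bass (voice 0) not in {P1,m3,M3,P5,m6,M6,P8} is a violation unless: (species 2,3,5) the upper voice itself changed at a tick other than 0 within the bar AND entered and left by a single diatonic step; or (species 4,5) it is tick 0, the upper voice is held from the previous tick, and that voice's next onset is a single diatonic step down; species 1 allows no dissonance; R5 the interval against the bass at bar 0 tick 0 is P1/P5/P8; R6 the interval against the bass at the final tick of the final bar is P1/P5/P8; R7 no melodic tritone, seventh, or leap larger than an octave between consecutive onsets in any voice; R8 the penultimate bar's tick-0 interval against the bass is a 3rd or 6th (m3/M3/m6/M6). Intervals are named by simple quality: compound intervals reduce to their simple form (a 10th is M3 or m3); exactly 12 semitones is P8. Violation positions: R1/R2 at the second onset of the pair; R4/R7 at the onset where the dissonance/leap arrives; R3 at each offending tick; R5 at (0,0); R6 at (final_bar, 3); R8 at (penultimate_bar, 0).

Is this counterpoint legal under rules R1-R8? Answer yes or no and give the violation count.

bar 0: v0=G3 v1=G4 (P8)
bar 1: v0=F3 v1=B3 (TT)
bar 2: v0=D3 v1=A3 (P5)
bar 3: v0=F3 v1=D4 (M6)
bar 4: v0=A3 v1=D4 (P4)
bar 5: v0=F3 v1=F4 (P8)
bar 6: v0=G3 v1=G4 (P8)
  R4 @ bar4.0: A3/D4 P4 untreated
  R8 @ bar5.0: penult P8 not 3rd/6th
  R2 @ bar6.0: F3/D4 M6 -> G3/G4 P8 similar

No (3 violations)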